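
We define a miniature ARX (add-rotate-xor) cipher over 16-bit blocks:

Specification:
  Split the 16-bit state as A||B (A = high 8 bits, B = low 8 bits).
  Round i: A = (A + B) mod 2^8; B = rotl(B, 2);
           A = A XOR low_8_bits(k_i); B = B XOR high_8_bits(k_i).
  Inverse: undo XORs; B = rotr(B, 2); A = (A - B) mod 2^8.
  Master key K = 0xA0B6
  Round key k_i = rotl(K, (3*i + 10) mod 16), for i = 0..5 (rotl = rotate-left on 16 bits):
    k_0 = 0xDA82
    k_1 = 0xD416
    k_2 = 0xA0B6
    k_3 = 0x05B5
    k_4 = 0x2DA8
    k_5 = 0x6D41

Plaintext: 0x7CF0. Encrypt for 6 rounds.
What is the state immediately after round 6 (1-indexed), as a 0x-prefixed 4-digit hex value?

s_0 = plaintext = 0x7CF0
s_1 = Round(s_0, k_0) = 0xEE19
s_2 = Round(s_1, k_1) = 0x11B0
s_3 = Round(s_2, k_2) = 0x7762
s_4 = Round(s_3, k_3) = 0x6C8C
s_5 = Round(s_4, k_4) = 0x501F
s_6 = Round(s_5, k_5) = 0x2E11

0x2E11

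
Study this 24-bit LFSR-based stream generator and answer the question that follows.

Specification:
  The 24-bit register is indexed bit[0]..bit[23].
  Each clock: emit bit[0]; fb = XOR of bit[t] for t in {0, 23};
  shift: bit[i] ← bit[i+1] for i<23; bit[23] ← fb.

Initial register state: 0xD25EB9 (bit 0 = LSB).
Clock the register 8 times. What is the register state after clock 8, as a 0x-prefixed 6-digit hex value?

0x68D25E

reg_0 = 0xD25EB9
clock 1: out=1, reg = 0x692F5C
clock 2: out=0, reg = 0x3497AE
clock 3: out=0, reg = 0x1A4BD7
clock 4: out=1, reg = 0x8D25EB
clock 5: out=1, reg = 0x4692F5
clock 6: out=1, reg = 0xA3497A
clock 7: out=0, reg = 0xD1A4BD
clock 8: out=1, reg = 0x68D25E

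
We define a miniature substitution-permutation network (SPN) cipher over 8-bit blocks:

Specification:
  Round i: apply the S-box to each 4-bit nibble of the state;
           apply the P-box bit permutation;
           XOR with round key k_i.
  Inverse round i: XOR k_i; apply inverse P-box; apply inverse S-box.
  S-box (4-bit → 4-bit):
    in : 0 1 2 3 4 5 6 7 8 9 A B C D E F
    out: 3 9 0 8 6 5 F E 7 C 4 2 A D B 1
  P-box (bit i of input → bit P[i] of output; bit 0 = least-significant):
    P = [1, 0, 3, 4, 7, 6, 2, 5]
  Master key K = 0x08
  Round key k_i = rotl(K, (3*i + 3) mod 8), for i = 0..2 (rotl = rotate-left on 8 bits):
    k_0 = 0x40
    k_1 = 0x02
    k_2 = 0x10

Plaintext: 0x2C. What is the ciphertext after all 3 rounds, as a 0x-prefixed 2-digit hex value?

s_0 = plaintext = 0x2C
s_1 = Round(s_0, k_0) = 0x51
s_2 = Round(s_1, k_1) = 0x94
s_3 = Round(s_2, k_2) = 0x3D

0x3D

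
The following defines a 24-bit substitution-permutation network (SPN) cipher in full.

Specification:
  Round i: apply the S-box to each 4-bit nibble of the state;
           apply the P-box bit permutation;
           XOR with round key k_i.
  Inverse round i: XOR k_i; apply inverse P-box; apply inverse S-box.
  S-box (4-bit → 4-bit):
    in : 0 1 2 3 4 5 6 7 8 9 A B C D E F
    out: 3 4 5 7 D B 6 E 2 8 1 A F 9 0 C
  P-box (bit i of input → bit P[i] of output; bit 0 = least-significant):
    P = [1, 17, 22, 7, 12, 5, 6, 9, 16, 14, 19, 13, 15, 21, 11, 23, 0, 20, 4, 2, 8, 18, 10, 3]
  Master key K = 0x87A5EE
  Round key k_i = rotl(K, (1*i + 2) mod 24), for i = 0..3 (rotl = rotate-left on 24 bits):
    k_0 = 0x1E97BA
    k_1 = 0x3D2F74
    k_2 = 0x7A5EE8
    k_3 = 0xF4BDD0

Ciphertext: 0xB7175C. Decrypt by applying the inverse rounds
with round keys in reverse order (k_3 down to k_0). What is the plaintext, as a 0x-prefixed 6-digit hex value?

0x4BB63C

s_0 = ciphertext = 0xB7175C
s_1 = InvRound(s_0, k_3) = 0x992D97
s_2 = InvRound(s_1, k_2) = 0xD4B5C3
s_3 = InvRound(s_2, k_1) = 0xE4C254
s_4 = InvRound(s_3, k_0) = 0x4BB63C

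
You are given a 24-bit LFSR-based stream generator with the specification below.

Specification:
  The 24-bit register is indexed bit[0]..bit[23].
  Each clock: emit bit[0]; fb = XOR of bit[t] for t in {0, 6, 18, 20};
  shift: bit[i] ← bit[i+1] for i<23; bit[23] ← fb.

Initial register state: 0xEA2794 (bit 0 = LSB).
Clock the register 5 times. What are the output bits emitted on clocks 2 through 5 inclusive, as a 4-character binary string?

reg_0 = 0xEA2794
clock 1: out=0, reg = 0x7513CA
clock 2: out=0, reg = 0xBA89E5
clock 3: out=1, reg = 0xDD44F2
clock 4: out=0, reg = 0xEEA279
clock 5: out=1, reg = 0xF7513C

0101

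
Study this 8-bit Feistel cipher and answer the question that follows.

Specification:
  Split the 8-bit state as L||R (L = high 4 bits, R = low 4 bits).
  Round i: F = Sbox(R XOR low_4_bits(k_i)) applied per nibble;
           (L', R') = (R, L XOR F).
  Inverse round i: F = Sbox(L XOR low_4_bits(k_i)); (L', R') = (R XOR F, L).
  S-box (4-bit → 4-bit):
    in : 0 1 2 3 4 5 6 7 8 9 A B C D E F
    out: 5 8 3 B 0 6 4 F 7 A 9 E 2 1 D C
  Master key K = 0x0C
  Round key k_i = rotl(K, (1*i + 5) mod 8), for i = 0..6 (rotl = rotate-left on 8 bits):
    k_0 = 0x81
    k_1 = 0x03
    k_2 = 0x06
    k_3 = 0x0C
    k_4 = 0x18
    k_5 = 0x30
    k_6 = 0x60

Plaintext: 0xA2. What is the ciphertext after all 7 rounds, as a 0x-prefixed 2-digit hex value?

0xD6

s_0 = plaintext = 0xA2
s_1 = Round(s_0, k_0) = 0x21
s_2 = Round(s_1, k_1) = 0x11
s_3 = Round(s_2, k_2) = 0x1E
s_4 = Round(s_3, k_3) = 0xE2
s_5 = Round(s_4, k_4) = 0x27
s_6 = Round(s_5, k_5) = 0x7D
s_7 = Round(s_6, k_6) = 0xD6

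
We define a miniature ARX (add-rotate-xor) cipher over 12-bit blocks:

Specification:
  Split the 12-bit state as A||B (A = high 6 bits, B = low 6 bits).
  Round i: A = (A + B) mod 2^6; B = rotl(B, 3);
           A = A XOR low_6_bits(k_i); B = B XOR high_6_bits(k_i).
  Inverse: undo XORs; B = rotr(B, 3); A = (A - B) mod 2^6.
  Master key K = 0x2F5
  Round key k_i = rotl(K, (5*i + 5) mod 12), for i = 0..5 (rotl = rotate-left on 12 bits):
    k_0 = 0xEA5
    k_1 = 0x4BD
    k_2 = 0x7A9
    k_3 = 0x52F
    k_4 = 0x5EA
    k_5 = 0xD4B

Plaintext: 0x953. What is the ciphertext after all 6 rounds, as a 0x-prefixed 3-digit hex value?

0xCFE

s_0 = plaintext = 0x953
s_1 = Round(s_0, k_0) = 0x760
s_2 = Round(s_1, k_1) = 0x016
s_3 = Round(s_2, k_2) = 0xFEC
s_4 = Round(s_3, k_3) = 0x131
s_5 = Round(s_4, k_4) = 0x7D9
s_6 = Round(s_5, k_5) = 0xCFE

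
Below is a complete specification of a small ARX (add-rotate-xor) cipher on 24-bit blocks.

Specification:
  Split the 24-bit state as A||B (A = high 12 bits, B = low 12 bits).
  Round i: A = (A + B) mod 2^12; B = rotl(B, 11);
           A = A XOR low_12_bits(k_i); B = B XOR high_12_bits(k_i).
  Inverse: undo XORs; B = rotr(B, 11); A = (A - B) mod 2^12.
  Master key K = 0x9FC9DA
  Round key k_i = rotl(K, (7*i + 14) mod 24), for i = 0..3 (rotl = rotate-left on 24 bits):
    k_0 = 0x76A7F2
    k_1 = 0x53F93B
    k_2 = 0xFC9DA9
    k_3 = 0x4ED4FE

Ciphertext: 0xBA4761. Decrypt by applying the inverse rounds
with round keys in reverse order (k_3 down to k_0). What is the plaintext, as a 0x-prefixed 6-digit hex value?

s_0 = ciphertext = 0xBA4761
s_1 = InvRound(s_0, k_3) = 0x842718
s_2 = InvRound(s_1, k_2) = 0x4481A3
s_3 = InvRound(s_2, k_1) = 0x43B938
s_4 = InvRound(s_3, k_0) = 0x724CA5

0x724CA5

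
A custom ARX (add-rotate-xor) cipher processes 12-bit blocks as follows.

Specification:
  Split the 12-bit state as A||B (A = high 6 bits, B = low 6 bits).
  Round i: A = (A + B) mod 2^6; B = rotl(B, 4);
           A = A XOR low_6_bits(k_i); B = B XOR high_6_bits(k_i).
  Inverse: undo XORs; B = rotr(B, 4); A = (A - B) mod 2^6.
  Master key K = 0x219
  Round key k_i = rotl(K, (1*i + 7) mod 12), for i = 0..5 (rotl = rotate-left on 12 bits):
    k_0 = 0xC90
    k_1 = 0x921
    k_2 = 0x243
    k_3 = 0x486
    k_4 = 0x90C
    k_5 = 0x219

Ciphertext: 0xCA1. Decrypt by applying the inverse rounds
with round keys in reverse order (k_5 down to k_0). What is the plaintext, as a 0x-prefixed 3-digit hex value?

s_0 = ciphertext = 0xCA1
s_1 = InvRound(s_0, k_5) = 0x166
s_2 = InvRound(s_1, k_4) = 0x048
s_3 = InvRound(s_2, k_3) = 0x7A9
s_4 = InvRound(s_3, k_2) = 0x6C2
s_5 = InvRound(s_4, k_1) = 0x81A
s_6 = InvRound(s_5, k_0) = 0x3A2

0x3A2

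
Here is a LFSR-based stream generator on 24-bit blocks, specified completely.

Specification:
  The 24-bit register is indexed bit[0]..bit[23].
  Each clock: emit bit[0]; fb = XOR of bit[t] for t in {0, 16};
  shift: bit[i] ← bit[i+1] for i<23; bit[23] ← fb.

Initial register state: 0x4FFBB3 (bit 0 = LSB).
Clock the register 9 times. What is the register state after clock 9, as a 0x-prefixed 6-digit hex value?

reg_0 = 0x4FFBB3
clock 1: out=1, reg = 0x27FDD9
clock 2: out=1, reg = 0x13FEEC
clock 3: out=0, reg = 0x89FF76
clock 4: out=0, reg = 0xC4FFBB
clock 5: out=1, reg = 0xE27FDD
clock 6: out=1, reg = 0xF13FEE
clock 7: out=0, reg = 0xF89FF7
clock 8: out=1, reg = 0xFC4FFB
clock 9: out=1, reg = 0xFE27FD

0xFE27FD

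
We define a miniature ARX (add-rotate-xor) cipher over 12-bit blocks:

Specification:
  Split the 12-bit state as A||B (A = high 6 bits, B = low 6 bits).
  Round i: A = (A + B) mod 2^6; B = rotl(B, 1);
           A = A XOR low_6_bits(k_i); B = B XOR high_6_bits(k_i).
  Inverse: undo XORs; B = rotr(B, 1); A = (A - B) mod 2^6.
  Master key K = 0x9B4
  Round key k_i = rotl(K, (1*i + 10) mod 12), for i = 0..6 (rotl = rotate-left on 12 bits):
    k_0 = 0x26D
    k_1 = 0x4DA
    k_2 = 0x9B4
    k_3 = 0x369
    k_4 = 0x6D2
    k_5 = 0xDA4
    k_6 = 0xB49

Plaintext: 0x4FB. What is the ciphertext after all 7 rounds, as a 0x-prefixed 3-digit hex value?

s_0 = plaintext = 0x4FB
s_1 = Round(s_0, k_0) = 0x8FE
s_2 = Round(s_1, k_1) = 0xEEE
s_3 = Round(s_2, k_2) = 0x77B
s_4 = Round(s_3, k_3) = 0xC7A
s_5 = Round(s_4, k_4) = 0xE6E
s_6 = Round(s_5, k_5) = 0x0EB
s_7 = Round(s_6, k_6) = 0x9FA

0x9FA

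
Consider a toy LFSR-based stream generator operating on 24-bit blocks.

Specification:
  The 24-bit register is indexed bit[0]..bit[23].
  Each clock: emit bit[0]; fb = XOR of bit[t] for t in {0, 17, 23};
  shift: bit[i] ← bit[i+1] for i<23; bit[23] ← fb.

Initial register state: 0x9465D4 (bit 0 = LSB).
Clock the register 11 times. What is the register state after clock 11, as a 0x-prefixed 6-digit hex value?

0x5EB28C

reg_0 = 0x9465D4
clock 1: out=0, reg = 0xCA32EA
clock 2: out=0, reg = 0x651975
clock 3: out=1, reg = 0xB28CBA
clock 4: out=0, reg = 0x59465D
clock 5: out=1, reg = 0xACA32E
clock 6: out=0, reg = 0xD65197
clock 7: out=1, reg = 0xEB28CB
clock 8: out=1, reg = 0xF59465
clock 9: out=1, reg = 0x7ACA32
clock 10: out=0, reg = 0xBD6519
clock 11: out=1, reg = 0x5EB28C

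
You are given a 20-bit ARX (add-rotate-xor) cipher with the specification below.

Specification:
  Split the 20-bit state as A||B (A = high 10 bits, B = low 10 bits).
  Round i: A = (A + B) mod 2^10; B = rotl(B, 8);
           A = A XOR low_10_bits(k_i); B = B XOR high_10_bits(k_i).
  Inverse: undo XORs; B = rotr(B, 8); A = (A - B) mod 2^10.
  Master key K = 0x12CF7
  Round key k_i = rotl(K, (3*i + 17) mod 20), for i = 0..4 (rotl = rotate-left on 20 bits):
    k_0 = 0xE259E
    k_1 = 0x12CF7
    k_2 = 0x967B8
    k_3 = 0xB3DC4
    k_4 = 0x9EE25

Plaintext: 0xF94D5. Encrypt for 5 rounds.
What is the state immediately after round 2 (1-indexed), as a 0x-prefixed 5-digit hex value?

0xC5CE4

s_0 = plaintext = 0xF94D5
s_1 = Round(s_0, k_0) = 0x492BC
s_2 = Round(s_1, k_1) = 0xC5CE4
s_3 = Round(s_2, k_2) = 0x10E60
s_4 = Round(s_3, k_3) = 0xD9E57
s_5 = Round(s_4, k_4) = 0xE6DEE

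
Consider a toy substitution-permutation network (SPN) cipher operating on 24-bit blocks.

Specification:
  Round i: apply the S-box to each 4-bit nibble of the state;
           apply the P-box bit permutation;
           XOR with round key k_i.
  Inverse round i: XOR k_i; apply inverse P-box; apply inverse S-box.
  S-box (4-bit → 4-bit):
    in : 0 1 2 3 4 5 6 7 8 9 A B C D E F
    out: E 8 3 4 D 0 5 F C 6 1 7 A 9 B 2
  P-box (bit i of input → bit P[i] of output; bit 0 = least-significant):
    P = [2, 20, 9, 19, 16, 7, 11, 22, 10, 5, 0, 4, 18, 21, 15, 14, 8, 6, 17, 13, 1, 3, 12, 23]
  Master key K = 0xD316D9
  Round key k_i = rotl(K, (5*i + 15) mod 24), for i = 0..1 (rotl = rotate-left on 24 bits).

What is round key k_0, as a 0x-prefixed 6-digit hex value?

K = 0xD316D9
k_0 = rotl(K, (5*0+15) mod 24) = rotl(K, 15) = 0x6CE98B

0x6CE98B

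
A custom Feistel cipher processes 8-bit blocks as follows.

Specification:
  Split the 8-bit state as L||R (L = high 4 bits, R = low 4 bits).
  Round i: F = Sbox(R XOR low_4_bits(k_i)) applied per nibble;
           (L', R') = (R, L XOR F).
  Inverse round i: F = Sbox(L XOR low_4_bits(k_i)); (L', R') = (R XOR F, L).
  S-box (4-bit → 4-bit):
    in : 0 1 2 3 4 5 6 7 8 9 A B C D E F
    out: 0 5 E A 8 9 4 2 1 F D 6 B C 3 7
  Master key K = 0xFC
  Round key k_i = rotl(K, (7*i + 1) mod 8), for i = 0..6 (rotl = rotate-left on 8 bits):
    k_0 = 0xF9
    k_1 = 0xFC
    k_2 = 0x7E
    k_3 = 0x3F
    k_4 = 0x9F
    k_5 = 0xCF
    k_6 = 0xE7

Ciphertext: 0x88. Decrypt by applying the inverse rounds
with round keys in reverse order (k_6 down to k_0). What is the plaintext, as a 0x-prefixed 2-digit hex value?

0xB6

s_0 = ciphertext = 0x88
s_1 = InvRound(s_0, k_6) = 0xF8
s_2 = InvRound(s_1, k_5) = 0x8F
s_3 = InvRound(s_2, k_4) = 0xD8
s_4 = InvRound(s_3, k_3) = 0x6D
s_5 = InvRound(s_4, k_2) = 0xC6
s_6 = InvRound(s_5, k_1) = 0x6C
s_7 = InvRound(s_6, k_0) = 0xB6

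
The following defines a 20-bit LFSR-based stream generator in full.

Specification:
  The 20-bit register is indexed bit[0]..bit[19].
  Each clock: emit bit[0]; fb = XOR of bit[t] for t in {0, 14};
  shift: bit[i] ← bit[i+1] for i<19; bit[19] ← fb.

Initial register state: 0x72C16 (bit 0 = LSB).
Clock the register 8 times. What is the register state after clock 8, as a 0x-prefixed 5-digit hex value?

reg_0 = 0x72C16
clock 1: out=0, reg = 0x3960B
clock 2: out=1, reg = 0x9CB05
clock 3: out=1, reg = 0x4E582
clock 4: out=0, reg = 0xA72C1
clock 5: out=1, reg = 0x53960
clock 6: out=0, reg = 0x29CB0
clock 7: out=0, reg = 0x14E58
clock 8: out=0, reg = 0x8A72C

0x8A72C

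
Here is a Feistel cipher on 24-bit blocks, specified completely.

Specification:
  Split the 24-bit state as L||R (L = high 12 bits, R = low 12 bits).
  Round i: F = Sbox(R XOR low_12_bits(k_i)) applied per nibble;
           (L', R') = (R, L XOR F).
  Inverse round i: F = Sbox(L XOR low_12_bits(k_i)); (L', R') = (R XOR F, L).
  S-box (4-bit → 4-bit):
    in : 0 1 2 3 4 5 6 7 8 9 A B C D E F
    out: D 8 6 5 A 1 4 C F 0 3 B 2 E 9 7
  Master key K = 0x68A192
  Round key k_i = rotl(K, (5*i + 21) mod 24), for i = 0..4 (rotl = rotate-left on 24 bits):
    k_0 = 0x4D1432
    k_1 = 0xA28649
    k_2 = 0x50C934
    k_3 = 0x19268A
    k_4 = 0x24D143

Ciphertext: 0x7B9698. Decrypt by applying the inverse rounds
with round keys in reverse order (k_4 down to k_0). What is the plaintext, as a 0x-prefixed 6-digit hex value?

0x59E404

s_0 = ciphertext = 0x7B9698
s_1 = InvRound(s_0, k_4) = 0x2EB7B9
s_2 = InvRound(s_1, k_3) = 0xDF12EB
s_3 = InvRound(s_2, k_2) = 0x8CADF1
s_4 = InvRound(s_3, k_1) = 0x4048CA
s_5 = InvRound(s_4, k_0) = 0x59E404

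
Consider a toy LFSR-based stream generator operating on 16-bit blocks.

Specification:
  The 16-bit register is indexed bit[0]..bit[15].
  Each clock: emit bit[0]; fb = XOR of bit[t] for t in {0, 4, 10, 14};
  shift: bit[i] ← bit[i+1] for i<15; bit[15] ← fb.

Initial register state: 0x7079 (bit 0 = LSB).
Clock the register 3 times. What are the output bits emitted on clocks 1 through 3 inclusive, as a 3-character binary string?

100

reg_0 = 0x7079
clock 1: out=1, reg = 0xB83C
clock 2: out=0, reg = 0xDC1E
clock 3: out=0, reg = 0xEE0F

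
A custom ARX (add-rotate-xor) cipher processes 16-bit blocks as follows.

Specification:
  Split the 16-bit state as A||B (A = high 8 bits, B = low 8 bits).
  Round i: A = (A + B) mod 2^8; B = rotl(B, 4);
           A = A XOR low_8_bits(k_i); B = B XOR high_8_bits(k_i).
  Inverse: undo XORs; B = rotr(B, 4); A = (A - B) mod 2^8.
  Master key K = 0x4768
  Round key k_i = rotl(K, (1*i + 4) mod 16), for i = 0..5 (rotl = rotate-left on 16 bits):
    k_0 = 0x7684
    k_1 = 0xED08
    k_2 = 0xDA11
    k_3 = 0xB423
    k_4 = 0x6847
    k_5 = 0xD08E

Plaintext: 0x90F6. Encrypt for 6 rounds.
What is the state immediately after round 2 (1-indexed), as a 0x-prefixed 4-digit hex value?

0x137C

s_0 = plaintext = 0x90F6
s_1 = Round(s_0, k_0) = 0x0219
s_2 = Round(s_1, k_1) = 0x137C
s_3 = Round(s_2, k_2) = 0x9E1D
s_4 = Round(s_3, k_3) = 0x9865
s_5 = Round(s_4, k_4) = 0xBA3E
s_6 = Round(s_5, k_5) = 0x7633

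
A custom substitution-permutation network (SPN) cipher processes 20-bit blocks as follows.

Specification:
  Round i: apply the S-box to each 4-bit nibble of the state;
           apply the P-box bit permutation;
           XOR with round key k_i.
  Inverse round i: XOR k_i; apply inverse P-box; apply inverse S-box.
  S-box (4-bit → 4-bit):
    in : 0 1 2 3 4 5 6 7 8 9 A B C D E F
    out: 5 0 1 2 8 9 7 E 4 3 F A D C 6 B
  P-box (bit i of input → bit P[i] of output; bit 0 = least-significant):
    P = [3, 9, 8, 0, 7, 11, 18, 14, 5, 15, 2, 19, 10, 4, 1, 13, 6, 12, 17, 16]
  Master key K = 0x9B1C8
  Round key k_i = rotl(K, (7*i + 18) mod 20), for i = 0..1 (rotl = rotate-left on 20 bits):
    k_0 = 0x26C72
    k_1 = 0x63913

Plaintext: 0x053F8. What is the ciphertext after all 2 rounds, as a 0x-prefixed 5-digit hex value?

s_0 = plaintext = 0x053F8
s_1 = Round(s_0, k_0) = 0x081B2
s_2 = Round(s_1, k_1) = 0x47159

0x47159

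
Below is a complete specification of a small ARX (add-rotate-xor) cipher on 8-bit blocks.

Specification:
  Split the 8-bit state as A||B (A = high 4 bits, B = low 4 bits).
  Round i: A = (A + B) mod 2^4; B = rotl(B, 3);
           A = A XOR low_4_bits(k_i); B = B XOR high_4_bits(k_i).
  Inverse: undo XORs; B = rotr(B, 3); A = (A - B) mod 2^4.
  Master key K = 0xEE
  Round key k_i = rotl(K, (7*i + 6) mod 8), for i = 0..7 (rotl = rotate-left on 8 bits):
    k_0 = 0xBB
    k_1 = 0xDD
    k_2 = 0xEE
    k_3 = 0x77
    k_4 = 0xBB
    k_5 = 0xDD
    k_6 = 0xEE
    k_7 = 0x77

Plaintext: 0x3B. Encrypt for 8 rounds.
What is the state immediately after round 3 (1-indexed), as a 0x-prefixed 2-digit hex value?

s_0 = plaintext = 0x3B
s_1 = Round(s_0, k_0) = 0x56
s_2 = Round(s_1, k_1) = 0x6E
s_3 = Round(s_2, k_2) = 0xA9
s_4 = Round(s_3, k_3) = 0x4B
s_5 = Round(s_4, k_4) = 0x46
s_6 = Round(s_5, k_5) = 0x7E
s_7 = Round(s_6, k_6) = 0xB9
s_8 = Round(s_7, k_7) = 0x3B

0xA9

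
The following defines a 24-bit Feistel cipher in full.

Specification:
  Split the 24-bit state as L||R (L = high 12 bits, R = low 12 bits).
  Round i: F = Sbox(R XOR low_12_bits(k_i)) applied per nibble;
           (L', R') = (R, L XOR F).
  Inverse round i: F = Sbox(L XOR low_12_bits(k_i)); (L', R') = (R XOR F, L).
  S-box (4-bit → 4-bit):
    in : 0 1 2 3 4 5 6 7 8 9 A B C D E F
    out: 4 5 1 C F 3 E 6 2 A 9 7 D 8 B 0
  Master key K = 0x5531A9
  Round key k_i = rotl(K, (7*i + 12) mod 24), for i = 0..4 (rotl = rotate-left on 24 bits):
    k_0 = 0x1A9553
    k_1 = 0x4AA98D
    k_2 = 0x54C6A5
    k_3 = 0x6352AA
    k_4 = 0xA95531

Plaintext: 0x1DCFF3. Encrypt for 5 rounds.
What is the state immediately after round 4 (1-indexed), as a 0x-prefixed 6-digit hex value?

0x56BCF5

s_0 = plaintext = 0x1DCFF3
s_1 = Round(s_0, k_0) = 0xFF3848
s_2 = Round(s_1, k_1) = 0x848A20
s_3 = Round(s_2, k_2) = 0xA2056B
s_4 = Round(s_3, k_3) = 0x56BCF5
s_5 = Round(s_4, k_4) = 0xCF5FB4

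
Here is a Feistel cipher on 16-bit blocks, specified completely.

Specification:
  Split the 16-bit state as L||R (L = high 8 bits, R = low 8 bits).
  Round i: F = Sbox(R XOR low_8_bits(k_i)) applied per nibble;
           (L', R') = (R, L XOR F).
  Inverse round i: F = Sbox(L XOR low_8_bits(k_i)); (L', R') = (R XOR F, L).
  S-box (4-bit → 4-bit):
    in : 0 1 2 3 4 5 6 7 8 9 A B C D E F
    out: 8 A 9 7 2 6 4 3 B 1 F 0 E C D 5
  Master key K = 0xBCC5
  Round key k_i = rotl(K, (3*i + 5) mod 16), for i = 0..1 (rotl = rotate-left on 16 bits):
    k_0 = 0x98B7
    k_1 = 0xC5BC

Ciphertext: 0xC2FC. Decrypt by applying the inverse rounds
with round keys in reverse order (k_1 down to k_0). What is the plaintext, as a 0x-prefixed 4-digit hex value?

s_0 = ciphertext = 0xC2FC
s_1 = InvRound(s_0, k_1) = 0xC1C2
s_2 = InvRound(s_1, k_0) = 0xF6C1

0xF6C1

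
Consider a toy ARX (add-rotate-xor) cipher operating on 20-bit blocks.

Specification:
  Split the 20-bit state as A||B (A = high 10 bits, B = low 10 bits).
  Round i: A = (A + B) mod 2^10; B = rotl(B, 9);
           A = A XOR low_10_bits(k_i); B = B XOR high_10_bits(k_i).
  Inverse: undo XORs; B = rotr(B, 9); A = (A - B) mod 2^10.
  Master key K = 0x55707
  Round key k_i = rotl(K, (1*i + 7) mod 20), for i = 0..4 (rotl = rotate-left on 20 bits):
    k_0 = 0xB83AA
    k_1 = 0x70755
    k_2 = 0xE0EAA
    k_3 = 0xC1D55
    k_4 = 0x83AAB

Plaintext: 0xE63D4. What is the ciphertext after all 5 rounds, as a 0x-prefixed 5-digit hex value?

s_0 = plaintext = 0xE63D4
s_1 = Round(s_0, k_0) = 0x31B0A
s_2 = Round(s_1, k_1) = 0x21444
s_3 = Round(s_2, k_2) = 0x98FA1
s_4 = Round(s_3, k_3) = 0xD44D7
s_5 = Round(s_4, k_4) = 0xA0C65

0xA0C65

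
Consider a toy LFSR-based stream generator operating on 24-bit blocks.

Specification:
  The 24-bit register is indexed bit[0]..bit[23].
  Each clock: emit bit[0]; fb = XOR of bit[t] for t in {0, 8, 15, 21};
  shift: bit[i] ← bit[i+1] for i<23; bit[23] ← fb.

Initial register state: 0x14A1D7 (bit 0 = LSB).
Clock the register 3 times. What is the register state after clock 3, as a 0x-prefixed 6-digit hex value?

reg_0 = 0x14A1D7
clock 1: out=1, reg = 0x8A50EB
clock 2: out=1, reg = 0xC52875
clock 3: out=1, reg = 0xE2943A

0xE2943A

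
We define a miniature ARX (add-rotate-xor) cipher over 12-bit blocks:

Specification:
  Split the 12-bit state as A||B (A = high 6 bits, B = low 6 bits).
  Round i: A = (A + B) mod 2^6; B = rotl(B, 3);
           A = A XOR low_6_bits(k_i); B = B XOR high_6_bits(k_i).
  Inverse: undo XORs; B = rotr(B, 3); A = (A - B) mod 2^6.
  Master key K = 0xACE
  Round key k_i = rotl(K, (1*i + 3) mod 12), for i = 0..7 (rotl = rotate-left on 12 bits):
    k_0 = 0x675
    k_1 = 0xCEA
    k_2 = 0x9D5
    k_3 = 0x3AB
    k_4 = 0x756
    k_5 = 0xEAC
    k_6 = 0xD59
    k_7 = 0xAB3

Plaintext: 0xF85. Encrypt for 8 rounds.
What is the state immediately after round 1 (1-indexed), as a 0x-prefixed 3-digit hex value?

0xDB1

s_0 = plaintext = 0xF85
s_1 = Round(s_0, k_0) = 0xDB1
s_2 = Round(s_1, k_1) = 0x37D
s_3 = Round(s_2, k_2) = 0x7C8
s_4 = Round(s_3, k_3) = 0x30F
s_5 = Round(s_4, k_4) = 0x364
s_6 = Round(s_5, k_5) = 0x75E
s_7 = Round(s_6, k_6) = 0x886
s_8 = Round(s_7, k_7) = 0x6DA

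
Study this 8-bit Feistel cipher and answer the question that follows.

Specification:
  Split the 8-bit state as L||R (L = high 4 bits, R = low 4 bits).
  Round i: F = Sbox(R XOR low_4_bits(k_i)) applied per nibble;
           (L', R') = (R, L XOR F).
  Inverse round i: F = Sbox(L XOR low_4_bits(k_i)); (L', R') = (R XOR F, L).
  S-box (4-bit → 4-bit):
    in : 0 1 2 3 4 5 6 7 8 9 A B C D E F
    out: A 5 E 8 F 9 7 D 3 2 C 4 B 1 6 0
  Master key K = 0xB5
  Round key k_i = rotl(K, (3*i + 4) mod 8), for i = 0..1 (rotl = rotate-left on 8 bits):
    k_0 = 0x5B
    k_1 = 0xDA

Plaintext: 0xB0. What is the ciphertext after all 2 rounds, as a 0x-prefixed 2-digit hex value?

0xF9

s_0 = plaintext = 0xB0
s_1 = Round(s_0, k_0) = 0x0F
s_2 = Round(s_1, k_1) = 0xF9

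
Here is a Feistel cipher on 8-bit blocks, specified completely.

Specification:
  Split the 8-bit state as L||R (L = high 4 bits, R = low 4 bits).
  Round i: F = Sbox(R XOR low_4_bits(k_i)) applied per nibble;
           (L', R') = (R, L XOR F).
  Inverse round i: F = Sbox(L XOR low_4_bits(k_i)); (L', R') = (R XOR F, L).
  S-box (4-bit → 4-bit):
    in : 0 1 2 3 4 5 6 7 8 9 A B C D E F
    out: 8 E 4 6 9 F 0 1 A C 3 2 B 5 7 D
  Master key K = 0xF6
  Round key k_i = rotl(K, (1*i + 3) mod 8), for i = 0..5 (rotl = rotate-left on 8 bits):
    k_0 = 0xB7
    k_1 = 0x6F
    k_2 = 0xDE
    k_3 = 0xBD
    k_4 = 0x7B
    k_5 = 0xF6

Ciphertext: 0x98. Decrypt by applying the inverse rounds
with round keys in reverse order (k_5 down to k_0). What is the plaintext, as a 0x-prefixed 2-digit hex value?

s_0 = ciphertext = 0x98
s_1 = InvRound(s_0, k_5) = 0x59
s_2 = InvRound(s_1, k_4) = 0xE5
s_3 = InvRound(s_2, k_3) = 0x3E
s_4 = InvRound(s_3, k_2) = 0xB3
s_5 = InvRound(s_4, k_1) = 0xAB
s_6 = InvRound(s_5, k_0) = 0xEA

0xEA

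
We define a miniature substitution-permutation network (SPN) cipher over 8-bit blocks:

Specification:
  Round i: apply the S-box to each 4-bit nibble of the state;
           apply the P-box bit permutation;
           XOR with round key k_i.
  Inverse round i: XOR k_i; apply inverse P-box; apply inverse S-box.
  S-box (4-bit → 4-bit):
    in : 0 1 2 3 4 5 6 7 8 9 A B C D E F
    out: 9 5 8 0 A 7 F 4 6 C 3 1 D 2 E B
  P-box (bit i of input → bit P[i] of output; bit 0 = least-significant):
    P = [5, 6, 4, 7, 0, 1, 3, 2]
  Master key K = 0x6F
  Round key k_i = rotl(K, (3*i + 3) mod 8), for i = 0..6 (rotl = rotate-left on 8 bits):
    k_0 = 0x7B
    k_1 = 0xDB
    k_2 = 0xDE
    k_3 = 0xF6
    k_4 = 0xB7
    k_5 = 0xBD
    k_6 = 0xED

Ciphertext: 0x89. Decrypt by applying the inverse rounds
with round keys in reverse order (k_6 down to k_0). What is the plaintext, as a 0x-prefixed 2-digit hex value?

s_0 = ciphertext = 0x89
s_1 = InvRound(s_0, k_6) = 0x2A
s_2 = InvRound(s_1, k_5) = 0xF9
s_3 = InvRound(s_2, k_4) = 0xED
s_4 = InvRound(s_3, k_3) = 0x57
s_5 = InvRound(s_4, k_2) = 0x12
s_6 = InvRound(s_5, k_1) = 0x14
s_7 = InvRound(s_6, k_0) = 0x6A

0x6A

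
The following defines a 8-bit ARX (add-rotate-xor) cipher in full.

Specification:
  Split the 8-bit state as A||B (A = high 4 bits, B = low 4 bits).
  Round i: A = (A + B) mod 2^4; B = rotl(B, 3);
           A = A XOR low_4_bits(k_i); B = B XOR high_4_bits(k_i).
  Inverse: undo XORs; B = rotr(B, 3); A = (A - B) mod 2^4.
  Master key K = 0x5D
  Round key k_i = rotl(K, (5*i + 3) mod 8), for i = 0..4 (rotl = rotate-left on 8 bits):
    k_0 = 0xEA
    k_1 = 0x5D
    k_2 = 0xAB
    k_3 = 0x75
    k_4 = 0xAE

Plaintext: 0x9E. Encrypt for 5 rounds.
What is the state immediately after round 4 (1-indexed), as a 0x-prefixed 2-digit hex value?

s_0 = plaintext = 0x9E
s_1 = Round(s_0, k_0) = 0xD9
s_2 = Round(s_1, k_1) = 0xB9
s_3 = Round(s_2, k_2) = 0xF6
s_4 = Round(s_3, k_3) = 0x04
s_5 = Round(s_4, k_4) = 0xA8

0x04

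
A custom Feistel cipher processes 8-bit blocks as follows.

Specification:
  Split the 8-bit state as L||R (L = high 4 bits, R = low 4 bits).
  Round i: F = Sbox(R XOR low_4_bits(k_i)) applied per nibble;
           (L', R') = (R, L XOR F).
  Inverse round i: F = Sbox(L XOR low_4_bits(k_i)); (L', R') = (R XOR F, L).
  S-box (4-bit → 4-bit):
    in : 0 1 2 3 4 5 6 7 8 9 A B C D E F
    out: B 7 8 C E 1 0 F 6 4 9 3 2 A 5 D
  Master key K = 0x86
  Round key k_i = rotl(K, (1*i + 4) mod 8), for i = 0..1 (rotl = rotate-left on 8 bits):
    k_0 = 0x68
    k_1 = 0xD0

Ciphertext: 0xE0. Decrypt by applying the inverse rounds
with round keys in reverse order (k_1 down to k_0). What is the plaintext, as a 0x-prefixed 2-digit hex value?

0x45

s_0 = ciphertext = 0xE0
s_1 = InvRound(s_0, k_1) = 0x5E
s_2 = InvRound(s_1, k_0) = 0x45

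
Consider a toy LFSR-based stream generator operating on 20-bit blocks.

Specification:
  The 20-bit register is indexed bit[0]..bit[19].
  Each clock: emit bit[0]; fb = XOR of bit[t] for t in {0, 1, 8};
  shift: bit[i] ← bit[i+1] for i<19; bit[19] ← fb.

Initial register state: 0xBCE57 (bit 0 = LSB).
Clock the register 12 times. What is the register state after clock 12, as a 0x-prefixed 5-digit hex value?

reg_0 = 0xBCE57
clock 1: out=1, reg = 0x5E72B
clock 2: out=1, reg = 0xAF395
clock 3: out=1, reg = 0x579CA
clock 4: out=0, reg = 0x2BCE5
clock 5: out=1, reg = 0x95E72
clock 6: out=0, reg = 0xCAF39
clock 7: out=1, reg = 0x6579C
clock 8: out=0, reg = 0xB2BCE
clock 9: out=0, reg = 0x595E7
clock 10: out=1, reg = 0xACAF3
clock 11: out=1, reg = 0x56579
clock 12: out=1, reg = 0x2B2BC

0x2B2BC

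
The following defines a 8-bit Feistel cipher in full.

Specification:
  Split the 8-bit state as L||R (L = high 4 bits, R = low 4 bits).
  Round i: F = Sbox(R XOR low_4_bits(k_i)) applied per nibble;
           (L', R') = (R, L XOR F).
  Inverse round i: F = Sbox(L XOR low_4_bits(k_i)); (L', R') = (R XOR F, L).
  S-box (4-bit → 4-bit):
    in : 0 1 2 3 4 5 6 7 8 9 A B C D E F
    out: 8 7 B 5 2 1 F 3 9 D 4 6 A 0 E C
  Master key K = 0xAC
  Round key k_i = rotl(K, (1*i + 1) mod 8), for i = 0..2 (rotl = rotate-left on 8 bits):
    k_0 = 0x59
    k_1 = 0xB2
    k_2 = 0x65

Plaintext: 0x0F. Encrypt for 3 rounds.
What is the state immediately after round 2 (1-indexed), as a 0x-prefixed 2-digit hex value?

0xFF

s_0 = plaintext = 0x0F
s_1 = Round(s_0, k_0) = 0xFF
s_2 = Round(s_1, k_1) = 0xFF
s_3 = Round(s_2, k_2) = 0xFB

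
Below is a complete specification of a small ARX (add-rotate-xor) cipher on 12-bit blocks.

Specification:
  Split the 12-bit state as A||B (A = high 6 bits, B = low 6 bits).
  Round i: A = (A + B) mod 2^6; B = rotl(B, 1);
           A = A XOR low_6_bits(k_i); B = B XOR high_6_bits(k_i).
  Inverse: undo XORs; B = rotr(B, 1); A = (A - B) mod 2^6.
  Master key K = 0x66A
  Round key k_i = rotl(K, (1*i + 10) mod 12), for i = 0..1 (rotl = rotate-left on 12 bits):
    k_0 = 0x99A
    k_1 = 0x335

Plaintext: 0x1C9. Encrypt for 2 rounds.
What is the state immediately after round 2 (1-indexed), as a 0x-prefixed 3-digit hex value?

0x2E5

s_0 = plaintext = 0x1C9
s_1 = Round(s_0, k_0) = 0x2B4
s_2 = Round(s_1, k_1) = 0x2E5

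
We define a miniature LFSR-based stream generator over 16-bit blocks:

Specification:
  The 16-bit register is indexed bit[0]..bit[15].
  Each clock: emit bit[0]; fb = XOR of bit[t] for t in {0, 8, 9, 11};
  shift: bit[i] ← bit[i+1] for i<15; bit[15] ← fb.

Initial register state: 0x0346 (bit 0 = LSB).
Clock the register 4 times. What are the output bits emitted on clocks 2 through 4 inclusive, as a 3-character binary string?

110

reg_0 = 0x0346
clock 1: out=0, reg = 0x01A3
clock 2: out=1, reg = 0x00D1
clock 3: out=1, reg = 0x8068
clock 4: out=0, reg = 0x4034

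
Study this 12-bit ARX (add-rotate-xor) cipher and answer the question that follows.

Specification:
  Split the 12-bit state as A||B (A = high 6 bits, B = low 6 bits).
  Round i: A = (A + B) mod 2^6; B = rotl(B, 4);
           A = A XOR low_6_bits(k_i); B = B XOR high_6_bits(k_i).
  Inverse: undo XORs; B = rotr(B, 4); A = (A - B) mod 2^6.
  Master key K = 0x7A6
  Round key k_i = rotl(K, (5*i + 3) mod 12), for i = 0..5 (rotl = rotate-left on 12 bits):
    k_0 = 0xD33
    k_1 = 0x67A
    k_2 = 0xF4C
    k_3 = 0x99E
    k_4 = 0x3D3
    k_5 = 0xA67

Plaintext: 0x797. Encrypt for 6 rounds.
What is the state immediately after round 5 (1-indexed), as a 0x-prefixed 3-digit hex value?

s_0 = plaintext = 0x797
s_1 = Round(s_0, k_0) = 0x181
s_2 = Round(s_1, k_1) = 0xF49
s_3 = Round(s_2, k_2) = 0x2AF
s_4 = Round(s_3, k_3) = 0x9DD
s_5 = Round(s_4, k_4) = 0x5D8
s_6 = Round(s_5, k_5) = 0x22F

0x5D8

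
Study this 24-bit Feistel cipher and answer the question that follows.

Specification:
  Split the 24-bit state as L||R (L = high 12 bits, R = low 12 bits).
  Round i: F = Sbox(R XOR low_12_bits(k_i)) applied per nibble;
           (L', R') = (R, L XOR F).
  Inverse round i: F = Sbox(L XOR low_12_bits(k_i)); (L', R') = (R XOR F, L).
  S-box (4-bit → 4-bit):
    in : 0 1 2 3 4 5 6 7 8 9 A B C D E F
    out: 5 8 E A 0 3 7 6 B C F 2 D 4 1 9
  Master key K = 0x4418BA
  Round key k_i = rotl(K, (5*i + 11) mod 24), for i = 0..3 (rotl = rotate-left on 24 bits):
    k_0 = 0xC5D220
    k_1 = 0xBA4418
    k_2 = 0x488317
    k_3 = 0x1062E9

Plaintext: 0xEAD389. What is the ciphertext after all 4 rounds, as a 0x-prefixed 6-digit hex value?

s_0 = plaintext = 0xEAD389
s_1 = Round(s_0, k_0) = 0x389651
s_2 = Round(s_1, k_1) = 0x651D85
s_3 = Round(s_2, k_2) = 0xD8579F
s_4 = Round(s_3, k_3) = 0x79FEE2

0x79FEE2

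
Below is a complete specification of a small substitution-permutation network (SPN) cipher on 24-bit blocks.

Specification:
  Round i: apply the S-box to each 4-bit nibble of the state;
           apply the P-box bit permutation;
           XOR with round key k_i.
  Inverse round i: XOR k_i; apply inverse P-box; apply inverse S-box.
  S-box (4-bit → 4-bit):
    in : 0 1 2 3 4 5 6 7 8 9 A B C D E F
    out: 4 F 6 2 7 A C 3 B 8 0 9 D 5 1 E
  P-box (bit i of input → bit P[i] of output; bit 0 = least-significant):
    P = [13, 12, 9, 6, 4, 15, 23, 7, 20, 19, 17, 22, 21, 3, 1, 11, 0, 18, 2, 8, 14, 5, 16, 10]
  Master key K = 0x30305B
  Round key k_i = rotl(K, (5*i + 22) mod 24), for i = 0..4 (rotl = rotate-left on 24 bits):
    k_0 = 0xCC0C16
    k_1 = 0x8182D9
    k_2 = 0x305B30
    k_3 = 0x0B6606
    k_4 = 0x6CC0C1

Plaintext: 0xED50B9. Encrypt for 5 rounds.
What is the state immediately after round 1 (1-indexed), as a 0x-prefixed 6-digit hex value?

0xCE44CB

s_0 = plaintext = 0xED50B9
s_1 = Round(s_0, k_0) = 0xCE44CB
s_2 = Round(s_1, k_1) = 0x3AE602
s_3 = Round(s_2, k_2) = 0xD24910
s_4 = Round(s_3, k_3) = 0xEEA498
s_5 = Round(s_4, k_4) = 0x76B000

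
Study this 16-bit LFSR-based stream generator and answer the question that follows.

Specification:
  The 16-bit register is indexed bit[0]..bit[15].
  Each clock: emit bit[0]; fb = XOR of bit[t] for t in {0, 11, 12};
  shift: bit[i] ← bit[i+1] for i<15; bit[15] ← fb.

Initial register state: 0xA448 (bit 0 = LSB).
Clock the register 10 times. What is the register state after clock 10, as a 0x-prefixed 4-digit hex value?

0x7DA9

reg_0 = 0xA448
clock 1: out=0, reg = 0x5224
clock 2: out=0, reg = 0xA912
clock 3: out=0, reg = 0xD489
clock 4: out=1, reg = 0x6A44
clock 5: out=0, reg = 0xB522
clock 6: out=0, reg = 0xDA91
clock 7: out=1, reg = 0xED48
clock 8: out=0, reg = 0xF6A4
clock 9: out=0, reg = 0xFB52
clock 10: out=0, reg = 0x7DA9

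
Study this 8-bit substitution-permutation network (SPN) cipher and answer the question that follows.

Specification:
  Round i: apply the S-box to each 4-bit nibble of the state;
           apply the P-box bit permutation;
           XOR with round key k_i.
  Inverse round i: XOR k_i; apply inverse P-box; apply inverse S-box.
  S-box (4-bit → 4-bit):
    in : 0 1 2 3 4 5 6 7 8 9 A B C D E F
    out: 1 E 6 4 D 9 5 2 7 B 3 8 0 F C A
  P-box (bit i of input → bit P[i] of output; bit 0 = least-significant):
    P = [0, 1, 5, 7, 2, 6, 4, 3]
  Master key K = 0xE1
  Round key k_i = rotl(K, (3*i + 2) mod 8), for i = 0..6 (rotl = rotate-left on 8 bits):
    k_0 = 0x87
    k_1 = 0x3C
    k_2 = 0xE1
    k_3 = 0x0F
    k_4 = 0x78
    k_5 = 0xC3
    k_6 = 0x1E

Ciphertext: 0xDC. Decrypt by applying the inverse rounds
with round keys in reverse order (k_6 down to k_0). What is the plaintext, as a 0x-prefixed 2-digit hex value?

s_0 = ciphertext = 0xDC
s_1 = InvRound(s_0, k_6) = 0x7F
s_2 = InvRound(s_1, k_5) = 0x4E
s_3 = InvRound(s_2, k_4) = 0x62
s_4 = InvRound(s_3, k_3) = 0x96
s_5 = InvRound(s_4, k_2) = 0x88
s_6 = InvRound(s_5, k_1) = 0x6E
s_7 = InvRound(s_6, k_0) = 0xF4

0xF4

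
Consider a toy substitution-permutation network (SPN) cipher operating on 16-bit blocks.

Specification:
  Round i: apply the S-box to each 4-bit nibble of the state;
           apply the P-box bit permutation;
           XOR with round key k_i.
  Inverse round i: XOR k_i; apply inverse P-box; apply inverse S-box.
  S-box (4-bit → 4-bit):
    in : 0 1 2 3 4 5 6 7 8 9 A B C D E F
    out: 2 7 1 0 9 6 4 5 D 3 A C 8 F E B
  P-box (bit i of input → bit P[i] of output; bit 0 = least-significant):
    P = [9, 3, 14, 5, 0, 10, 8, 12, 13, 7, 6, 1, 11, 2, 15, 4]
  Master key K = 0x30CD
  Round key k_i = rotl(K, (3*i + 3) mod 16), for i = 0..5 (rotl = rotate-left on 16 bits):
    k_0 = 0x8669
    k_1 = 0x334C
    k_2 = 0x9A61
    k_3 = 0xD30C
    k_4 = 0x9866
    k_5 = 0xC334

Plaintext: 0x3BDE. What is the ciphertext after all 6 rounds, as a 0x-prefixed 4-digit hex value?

0xFB14

s_0 = plaintext = 0x3BDE
s_1 = Round(s_0, k_0) = 0xD302
s_2 = Round(s_1, k_1) = 0xBD58
s_3 = Round(s_2, k_2) = 0x7D93
s_4 = Round(s_3, k_3) = 0x7FCF
s_5 = Round(s_4, k_4) = 0x22CC
s_6 = Round(s_5, k_5) = 0xFB14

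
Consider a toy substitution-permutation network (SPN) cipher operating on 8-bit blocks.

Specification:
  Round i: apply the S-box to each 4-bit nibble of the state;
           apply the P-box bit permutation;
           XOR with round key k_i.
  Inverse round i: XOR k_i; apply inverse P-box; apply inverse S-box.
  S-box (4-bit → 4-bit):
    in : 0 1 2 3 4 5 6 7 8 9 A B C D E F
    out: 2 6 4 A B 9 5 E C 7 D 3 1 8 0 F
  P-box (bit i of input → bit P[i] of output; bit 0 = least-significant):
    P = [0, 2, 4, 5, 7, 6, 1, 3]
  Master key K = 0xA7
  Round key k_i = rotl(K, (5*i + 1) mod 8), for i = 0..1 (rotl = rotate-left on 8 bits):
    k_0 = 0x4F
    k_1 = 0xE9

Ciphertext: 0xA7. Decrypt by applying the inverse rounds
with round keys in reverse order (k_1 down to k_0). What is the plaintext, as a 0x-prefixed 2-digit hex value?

s_0 = ciphertext = 0xA7
s_1 = InvRound(s_0, k_1) = 0x70
s_2 = InvRound(s_1, k_0) = 0x8F

0x8F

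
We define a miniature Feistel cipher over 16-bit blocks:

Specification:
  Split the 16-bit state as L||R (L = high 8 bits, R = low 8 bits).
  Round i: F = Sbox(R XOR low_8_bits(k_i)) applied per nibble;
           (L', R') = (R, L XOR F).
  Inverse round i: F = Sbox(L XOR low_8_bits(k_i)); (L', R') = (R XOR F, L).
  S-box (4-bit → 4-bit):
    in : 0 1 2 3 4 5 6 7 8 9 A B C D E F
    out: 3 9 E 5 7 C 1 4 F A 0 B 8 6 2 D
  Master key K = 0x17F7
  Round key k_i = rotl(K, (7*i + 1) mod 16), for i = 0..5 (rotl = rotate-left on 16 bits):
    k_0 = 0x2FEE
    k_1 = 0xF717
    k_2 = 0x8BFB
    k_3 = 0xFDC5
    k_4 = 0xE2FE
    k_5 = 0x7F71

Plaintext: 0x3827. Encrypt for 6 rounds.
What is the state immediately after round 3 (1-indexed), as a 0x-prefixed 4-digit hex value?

s_0 = plaintext = 0x3827
s_1 = Round(s_0, k_0) = 0x27B2
s_2 = Round(s_1, k_1) = 0xB22B
s_3 = Round(s_2, k_2) = 0x2BD1
s_4 = Round(s_3, k_3) = 0xD1BC
s_5 = Round(s_4, k_4) = 0xBCAF
s_6 = Round(s_5, k_5) = 0xAFDE

0x2BD1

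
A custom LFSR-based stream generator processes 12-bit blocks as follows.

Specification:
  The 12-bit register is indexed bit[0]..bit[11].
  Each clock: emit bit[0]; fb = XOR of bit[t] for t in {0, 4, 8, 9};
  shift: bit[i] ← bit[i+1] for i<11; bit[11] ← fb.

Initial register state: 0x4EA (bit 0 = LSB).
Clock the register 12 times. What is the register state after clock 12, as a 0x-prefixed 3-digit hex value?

0xF12

reg_0 = 0x4EA
clock 1: out=0, reg = 0x275
clock 2: out=1, reg = 0x93A
clock 3: out=0, reg = 0x49D
clock 4: out=1, reg = 0x24E
clock 5: out=0, reg = 0x927
clock 6: out=1, reg = 0x493
clock 7: out=1, reg = 0x249
clock 8: out=1, reg = 0x124
clock 9: out=0, reg = 0x892
clock 10: out=0, reg = 0xC49
clock 11: out=1, reg = 0xE24
clock 12: out=0, reg = 0xF12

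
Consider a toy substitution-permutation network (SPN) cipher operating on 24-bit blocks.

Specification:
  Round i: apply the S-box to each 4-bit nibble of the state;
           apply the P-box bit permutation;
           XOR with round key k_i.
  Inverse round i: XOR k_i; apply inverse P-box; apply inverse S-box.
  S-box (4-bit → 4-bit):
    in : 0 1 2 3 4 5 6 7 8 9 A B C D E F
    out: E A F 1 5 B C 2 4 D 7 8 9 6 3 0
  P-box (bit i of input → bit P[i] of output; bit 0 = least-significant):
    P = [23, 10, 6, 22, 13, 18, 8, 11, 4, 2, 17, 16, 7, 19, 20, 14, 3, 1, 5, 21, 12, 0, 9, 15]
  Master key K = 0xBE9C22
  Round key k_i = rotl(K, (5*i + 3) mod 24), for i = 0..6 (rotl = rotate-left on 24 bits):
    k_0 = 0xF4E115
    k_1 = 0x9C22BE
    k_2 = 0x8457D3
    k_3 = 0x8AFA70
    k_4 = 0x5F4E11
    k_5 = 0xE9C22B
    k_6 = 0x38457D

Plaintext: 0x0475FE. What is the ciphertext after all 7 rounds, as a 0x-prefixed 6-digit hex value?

0x1D0735

s_0 = plaintext = 0x0475FE
s_1 = Round(s_0, k_0) = 0x7D6728
s_2 = Round(s_1, k_1) = 0x884BD9
s_3 = Round(s_2, k_2) = 0x515433
s_4 = Round(s_3, k_3) = 0x200AE3
s_5 = Round(s_4, k_4) = 0xE1BC26
s_6 = Round(s_5, k_5) = 0x8CBB78
s_7 = Round(s_6, k_6) = 0x1D0735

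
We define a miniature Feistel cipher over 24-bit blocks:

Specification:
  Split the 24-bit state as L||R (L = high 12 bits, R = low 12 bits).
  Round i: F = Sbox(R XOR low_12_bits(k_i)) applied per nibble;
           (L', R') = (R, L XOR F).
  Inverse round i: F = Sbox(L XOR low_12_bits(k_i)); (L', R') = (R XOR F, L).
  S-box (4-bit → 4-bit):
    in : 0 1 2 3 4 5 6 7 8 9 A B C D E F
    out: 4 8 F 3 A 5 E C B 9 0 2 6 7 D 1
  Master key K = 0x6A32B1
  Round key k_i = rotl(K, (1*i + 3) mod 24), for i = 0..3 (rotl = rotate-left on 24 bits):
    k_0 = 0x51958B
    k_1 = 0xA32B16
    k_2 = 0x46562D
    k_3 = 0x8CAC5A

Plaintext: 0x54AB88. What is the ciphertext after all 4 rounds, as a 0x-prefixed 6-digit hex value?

s_0 = plaintext = 0x54AB88
s_1 = Round(s_0, k_0) = 0xB88809
s_2 = Round(s_1, k_1) = 0x809809
s_3 = Round(s_2, k_2) = 0x8095F3
s_4 = Round(s_3, k_3) = 0x5F3100

0x5F3100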